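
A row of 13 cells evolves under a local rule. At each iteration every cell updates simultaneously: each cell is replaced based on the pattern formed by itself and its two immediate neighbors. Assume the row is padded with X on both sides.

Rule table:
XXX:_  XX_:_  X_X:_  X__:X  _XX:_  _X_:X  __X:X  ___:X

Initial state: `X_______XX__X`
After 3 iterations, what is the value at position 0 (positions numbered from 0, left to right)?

X

iteration 1: _XXXXXXX__XX_
iteration 2: ________XX___
iteration 3: XXXXXXXX__XXX
position 0 holds X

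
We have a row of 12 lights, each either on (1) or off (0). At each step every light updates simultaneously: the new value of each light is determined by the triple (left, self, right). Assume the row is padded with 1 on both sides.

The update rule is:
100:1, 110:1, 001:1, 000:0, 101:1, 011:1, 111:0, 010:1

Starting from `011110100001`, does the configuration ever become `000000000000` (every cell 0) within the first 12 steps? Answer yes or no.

no

step 1: 110011110011
step 2: 011110011110
step 3: 110011110011  (repeats step 1; period 2)
step 12: 011110011110
step 12 is 011110011110, still not uniform 0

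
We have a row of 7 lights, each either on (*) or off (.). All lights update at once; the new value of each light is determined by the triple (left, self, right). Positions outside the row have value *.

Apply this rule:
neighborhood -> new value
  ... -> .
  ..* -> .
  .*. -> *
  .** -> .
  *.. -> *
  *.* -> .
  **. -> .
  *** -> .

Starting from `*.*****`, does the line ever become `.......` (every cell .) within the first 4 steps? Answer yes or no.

.......
all cells are . at step 1

yes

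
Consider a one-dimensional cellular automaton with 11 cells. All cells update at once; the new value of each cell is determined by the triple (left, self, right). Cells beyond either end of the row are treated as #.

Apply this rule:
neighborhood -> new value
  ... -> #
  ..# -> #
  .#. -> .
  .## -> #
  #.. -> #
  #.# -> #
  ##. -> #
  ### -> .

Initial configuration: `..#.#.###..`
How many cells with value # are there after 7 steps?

8

##.#.##.###
.##.#####..
#####...###
....#####..
#####...###  (repeats step 3; period 2)
step 7: #####...###
count of #: 8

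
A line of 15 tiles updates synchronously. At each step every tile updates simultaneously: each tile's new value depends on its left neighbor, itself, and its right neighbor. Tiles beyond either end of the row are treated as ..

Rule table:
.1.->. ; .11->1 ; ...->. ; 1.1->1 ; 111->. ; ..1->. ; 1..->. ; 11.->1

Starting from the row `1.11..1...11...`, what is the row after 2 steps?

.1.1......11...

.111......11...
.1.1......11...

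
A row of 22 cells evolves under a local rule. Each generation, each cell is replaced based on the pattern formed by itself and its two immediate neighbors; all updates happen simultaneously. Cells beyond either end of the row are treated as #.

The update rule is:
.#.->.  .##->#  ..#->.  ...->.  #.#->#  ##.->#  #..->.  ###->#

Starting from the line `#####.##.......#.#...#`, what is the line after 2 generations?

########........#....#
########.............#

########.............#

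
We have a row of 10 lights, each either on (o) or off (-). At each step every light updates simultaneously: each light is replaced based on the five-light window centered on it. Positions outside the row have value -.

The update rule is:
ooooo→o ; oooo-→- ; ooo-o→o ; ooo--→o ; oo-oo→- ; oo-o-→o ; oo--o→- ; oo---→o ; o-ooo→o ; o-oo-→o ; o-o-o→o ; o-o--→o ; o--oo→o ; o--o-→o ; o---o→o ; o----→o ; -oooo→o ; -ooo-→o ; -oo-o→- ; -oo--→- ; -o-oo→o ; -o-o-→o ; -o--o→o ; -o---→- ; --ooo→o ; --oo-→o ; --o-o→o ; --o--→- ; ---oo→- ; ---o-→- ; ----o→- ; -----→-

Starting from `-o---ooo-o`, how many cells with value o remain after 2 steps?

6

---o-ooooo
---ooooo-o
count of o: 6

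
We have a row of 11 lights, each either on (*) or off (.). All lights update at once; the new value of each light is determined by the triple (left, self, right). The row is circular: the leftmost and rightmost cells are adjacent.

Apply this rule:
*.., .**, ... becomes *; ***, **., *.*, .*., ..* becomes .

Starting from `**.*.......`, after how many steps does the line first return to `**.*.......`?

*...******.
.**.*......
.*...******
..**.*.....
*.*...*****
...**.*....
**.*...****
....**.*...
***.*...***
.....**.*..
****.*...**
......**.*.
*****.*...*
.......**.*
******.*...
*.......**.
.******.*..
.*.......**
..******.*.
*.*.......*
...******.*
**.*.......

22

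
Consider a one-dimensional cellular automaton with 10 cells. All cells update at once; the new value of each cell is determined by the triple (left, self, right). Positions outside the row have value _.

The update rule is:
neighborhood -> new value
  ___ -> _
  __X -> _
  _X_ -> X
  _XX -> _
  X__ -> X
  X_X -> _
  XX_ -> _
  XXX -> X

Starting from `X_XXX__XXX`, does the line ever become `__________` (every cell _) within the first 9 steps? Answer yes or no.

X__X_X__X_
XX_X_XX_XX
___X______
___XX_____
_____X____
_____XX___
_______X__
_______XX_
_________X
step 9 is _________X, still not uniform _

no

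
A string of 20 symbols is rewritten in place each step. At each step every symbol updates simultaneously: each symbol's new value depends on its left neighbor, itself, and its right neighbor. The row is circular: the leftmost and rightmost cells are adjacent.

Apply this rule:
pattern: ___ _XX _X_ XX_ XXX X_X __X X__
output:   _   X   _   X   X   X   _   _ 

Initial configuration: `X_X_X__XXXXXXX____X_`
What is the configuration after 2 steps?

_X_X___XXXXXXX_____X
X_X____XXXXXXX______

X_X____XXXXXXX______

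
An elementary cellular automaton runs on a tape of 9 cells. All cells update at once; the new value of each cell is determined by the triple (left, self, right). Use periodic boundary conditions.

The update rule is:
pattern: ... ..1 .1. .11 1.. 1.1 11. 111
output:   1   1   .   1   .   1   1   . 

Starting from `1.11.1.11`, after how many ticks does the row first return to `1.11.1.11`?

11111.11.
1...11111
1.111....
.11.1.111
1111.11.1
...111111
.111....1
11.1.111.
111.11.11
..111111.
111....1.
1.1.111.1
11.11.111
.111111..
11....1.1
.1.111.11
1.11.1111
111111...
1....1.11
1.111.11.
.11.11111
11111...1
....1.111
.111.11.1
11.11111.
1111...11
...1.111.
111.11.1.
1.11111.1
111...111
..1.111..
11.11.1.1
.11111.11
11...1111
.1.111...
1.11.1.11

36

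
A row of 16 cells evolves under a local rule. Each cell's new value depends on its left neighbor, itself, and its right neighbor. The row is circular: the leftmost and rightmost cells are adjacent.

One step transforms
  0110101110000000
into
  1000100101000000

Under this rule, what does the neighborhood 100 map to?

At position 9 the neighborhood is 100; the next row has 1 there.

1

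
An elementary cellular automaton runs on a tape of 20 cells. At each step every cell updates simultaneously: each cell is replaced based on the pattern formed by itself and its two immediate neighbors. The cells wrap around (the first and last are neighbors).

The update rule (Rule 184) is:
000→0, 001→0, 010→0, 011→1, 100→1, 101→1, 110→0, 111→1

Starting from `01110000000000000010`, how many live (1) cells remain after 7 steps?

step 1: 01101000000000000001
step 2: 11010100000000000000
step 3: 10101010000000000000
step 4: 01010101000000000000
step 5: 00101010100000000000
step 6: 00010101010000000000
step 7: 00001010101000000000
count of 1: 4

4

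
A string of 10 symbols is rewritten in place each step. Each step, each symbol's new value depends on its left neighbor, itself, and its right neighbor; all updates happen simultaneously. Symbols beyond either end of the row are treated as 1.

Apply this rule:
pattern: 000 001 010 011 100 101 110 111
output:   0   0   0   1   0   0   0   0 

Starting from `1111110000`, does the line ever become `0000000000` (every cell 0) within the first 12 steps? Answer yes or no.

yes

0000000000
all cells are 0 at step 1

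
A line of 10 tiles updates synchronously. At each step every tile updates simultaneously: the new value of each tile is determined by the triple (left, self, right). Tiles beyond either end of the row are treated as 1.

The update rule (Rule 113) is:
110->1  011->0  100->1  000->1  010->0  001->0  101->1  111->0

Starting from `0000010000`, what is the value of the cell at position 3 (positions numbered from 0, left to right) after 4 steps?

1111001110
0001100011
1100111000
0110001110
position 3 holds 0

0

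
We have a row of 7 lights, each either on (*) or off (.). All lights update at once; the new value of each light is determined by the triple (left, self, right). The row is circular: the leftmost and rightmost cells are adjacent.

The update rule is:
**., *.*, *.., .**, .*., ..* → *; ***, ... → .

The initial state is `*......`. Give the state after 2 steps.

.**..**

**....*
.**..**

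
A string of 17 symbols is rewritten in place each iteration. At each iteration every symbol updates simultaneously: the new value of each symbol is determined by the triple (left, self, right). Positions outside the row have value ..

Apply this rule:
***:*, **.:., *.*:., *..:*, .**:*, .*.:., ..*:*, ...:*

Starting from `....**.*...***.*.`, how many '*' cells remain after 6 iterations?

12

*****...*****...*
****.*******.***.
***..******..**.*
**.*******.***...
*..******..**.***
.*******.***..**.
count of *: 12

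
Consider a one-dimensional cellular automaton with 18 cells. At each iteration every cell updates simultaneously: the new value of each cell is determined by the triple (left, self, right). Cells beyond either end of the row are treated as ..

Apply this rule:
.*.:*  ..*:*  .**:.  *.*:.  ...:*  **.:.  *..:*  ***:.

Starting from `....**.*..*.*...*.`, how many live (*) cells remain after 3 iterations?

15

****...****.******
....***...........
****...***********
count of *: 15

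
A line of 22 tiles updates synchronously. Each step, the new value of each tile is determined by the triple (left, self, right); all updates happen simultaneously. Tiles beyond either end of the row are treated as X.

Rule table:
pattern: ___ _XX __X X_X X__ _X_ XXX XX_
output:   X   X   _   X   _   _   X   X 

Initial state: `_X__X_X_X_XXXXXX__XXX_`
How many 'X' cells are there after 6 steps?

step 1: X____X_X_XXXXXXX__XXXX
step 2: X_XX__X_XXXXXXXX__XXXX
step 3: XXXX___XXXXXXXXX__XXXX
step 4: XXXX_X_XXXXXXXXX__XXXX
step 5: XXXXX_XXXXXXXXXX__XXXX
step 6: XXXXXXXXXXXXXXXX__XXXX
count of X: 20

20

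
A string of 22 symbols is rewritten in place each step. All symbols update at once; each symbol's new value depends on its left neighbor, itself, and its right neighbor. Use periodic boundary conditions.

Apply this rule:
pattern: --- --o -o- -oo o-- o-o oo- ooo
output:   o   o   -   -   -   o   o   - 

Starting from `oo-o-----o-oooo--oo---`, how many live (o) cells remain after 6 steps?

12

-oo--oooo-o---o-o-o-oo
o-o-o---oo--oo-o-o-o-o
oo-o--oo-o-o-oo-o-o-o-
-oo--o-oo-o-o-oo-o-o-o
o-o-o-o-oo-o-o-oo-o-o-
-o-o-o-o-oo-o-o-oo-o-o
count of o: 12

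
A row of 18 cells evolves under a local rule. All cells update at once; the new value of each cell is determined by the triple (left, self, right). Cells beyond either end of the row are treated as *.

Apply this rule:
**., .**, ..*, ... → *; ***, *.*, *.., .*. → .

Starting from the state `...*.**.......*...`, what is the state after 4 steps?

.**..**.******..**
.**.***.*....*.**.
.**.*.*...***..**.
.**.....***.*.***.

.**.....***.*.***.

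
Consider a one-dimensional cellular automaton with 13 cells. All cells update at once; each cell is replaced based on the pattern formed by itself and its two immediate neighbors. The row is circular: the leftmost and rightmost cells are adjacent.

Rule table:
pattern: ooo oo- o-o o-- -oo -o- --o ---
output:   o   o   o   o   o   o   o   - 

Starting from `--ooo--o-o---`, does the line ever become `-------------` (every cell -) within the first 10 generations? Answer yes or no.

no

-oooooooooo--
oooooooooooo-
ooooooooooooo
ooooooooooooo  (fixed point — unchanged through generation 10)
generation 10 is ooooooooooooo, still not uniform -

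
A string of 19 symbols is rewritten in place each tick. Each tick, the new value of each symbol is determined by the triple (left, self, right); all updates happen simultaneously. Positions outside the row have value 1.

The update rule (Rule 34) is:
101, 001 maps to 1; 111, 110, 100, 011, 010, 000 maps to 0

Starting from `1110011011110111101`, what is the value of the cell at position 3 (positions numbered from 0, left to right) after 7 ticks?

0

tick 1: 0000100100001000010
tick 2: 0001001000010000101
tick 3: 0010010000100001010
tick 4: 0100100001000010101
tick 5: 1001000010000101010
tick 6: 0010000100001010101
tick 7: 0100001000010101010
position 3 holds 0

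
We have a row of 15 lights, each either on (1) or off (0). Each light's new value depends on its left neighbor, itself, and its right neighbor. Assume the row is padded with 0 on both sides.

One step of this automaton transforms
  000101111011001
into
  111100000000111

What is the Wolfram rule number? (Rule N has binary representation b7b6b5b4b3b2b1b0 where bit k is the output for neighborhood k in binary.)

position 6: 111 → 0  (bit 7 = 0)
position 8: 110 → 0  (bit 6 = 0)
position 4: 101 → 0  (bit 5 = 0)
position 12: 100 → 1  (bit 4 = 1)
position 5: 011 → 0  (bit 3 = 0)
position 3: 010 → 1  (bit 2 = 1)
position 2: 001 → 1  (bit 1 = 1)
position 0: 000 → 1  (bit 0 = 1)
bits b7..b0 = 00010111 = 23

23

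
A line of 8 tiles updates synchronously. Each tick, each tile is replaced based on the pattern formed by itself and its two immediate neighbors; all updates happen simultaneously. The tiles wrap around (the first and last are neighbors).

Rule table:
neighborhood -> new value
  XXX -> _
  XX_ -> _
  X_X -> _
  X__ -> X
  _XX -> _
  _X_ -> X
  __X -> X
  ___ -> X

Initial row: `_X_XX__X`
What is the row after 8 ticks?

_XXXX___

_X___XXX
_XXXX___
X____XXX
_XXXX___  (repeats tick 2; period 2)
tick 8: _XXXX___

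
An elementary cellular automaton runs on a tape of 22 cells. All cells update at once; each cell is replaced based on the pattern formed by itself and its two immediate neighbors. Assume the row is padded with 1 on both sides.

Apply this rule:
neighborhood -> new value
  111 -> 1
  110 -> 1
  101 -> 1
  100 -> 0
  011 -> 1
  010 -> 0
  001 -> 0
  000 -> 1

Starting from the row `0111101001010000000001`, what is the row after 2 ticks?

1111110000100111111101
1111110110000111111111

1111110110000111111111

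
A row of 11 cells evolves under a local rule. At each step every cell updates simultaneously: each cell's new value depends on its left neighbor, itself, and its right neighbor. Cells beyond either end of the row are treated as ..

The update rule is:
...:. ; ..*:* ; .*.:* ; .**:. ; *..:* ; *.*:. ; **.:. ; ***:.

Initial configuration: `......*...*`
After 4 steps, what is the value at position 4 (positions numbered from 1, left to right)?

.

.....***.**
....*......
...***.....
..*...*....
position 4 holds .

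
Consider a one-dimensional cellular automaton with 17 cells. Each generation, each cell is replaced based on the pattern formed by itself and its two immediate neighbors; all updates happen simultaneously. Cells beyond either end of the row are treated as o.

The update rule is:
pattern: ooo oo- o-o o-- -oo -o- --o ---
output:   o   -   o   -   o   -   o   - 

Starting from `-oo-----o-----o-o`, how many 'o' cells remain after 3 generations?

6

oo-----o-----o-oo
o-----o-----o-ooo
-----o-----o-oooo
count of o: 6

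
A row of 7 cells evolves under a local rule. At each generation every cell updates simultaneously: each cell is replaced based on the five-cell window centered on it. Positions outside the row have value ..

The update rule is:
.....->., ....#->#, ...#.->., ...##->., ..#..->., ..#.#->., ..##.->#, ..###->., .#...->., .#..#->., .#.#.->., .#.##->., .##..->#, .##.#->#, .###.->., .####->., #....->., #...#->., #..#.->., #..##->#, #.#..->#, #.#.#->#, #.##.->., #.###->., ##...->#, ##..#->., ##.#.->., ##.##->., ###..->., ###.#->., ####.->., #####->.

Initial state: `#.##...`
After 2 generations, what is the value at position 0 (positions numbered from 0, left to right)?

.

...##..
.#.###.
position 0 holds .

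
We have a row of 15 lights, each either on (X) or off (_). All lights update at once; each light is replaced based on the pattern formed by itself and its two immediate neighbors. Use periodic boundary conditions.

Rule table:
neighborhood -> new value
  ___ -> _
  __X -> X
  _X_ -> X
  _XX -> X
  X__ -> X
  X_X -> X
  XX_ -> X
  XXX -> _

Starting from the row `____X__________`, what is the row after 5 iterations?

___XXX_________
__XX_XX________
_XXXXXXX_______
XX_____XX______
XXX___XXXX____X

XXX___XXXX____X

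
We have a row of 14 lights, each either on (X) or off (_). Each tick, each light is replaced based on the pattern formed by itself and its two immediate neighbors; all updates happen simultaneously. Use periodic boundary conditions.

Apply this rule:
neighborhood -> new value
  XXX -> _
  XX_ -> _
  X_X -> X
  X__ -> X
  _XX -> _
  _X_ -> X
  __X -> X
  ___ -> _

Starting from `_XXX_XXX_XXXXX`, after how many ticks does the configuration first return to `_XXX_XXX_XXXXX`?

X___X___X_____
XX_XXX_XXX___X
__X___X___X_X_
_XXX_XXX_XXXXX

4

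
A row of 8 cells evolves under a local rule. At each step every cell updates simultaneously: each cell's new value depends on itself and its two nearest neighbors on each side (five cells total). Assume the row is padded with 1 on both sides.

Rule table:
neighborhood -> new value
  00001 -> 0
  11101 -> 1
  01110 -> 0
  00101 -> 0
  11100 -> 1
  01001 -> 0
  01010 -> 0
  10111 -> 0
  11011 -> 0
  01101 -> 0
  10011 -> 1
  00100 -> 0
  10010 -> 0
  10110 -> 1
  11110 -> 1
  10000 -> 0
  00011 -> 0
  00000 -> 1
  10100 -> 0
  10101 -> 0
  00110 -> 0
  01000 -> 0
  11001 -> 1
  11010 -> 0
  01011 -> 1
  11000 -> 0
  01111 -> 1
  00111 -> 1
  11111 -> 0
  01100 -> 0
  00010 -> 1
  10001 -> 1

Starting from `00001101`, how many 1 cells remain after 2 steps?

00000000
00111100
count of 1: 4

4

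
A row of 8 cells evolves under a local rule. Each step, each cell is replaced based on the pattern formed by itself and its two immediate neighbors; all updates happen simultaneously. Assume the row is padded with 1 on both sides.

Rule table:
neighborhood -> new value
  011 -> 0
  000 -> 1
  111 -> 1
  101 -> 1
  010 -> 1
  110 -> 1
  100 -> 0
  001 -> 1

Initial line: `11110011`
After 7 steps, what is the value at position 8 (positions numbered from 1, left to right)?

1

11110101
11111110
11111111
11111111  (fixed point — unchanged through step 7)
position 8 holds 1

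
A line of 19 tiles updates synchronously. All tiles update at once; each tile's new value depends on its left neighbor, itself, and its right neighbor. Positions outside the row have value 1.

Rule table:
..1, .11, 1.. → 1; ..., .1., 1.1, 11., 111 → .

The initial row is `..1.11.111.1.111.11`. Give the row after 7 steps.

11...1.1.1....1..1.

11..1..1.....1...1.
..11.11.1...1.1.1..
111..1...1.1.....11
...11.1.1...1...11.
1.11.....1.1.1.11..
..1.1...1......1.11
11...1.1.1....1..1.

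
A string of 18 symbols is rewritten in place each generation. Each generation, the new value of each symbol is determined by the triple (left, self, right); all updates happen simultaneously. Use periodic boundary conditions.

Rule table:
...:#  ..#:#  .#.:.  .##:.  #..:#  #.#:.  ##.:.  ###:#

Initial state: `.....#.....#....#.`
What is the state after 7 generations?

.##.###.#...####..

#####.#####.####.#
####...###...##...
.##.###.#.###..###
.....#.....#.##.#.
#####.#####......#
####...###.######.
.##.###.#...####..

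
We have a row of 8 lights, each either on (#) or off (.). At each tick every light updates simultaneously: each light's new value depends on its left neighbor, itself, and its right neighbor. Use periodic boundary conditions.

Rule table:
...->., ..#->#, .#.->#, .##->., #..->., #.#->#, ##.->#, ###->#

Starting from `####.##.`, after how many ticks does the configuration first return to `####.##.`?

.####.##
#.####.#
##.####.
.##.####
#.##.###
##.##.##
###.##.#
####.##.

8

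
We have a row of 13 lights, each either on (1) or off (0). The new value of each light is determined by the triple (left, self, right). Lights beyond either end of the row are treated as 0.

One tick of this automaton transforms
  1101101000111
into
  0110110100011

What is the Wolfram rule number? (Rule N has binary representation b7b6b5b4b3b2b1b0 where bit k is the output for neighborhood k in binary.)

240

position 11: 111 → 1  (bit 7 = 1)
position 1: 110 → 1  (bit 6 = 1)
position 2: 101 → 1  (bit 5 = 1)
position 7: 100 → 1  (bit 4 = 1)
position 0: 011 → 0  (bit 3 = 0)
position 6: 010 → 0  (bit 2 = 0)
position 9: 001 → 0  (bit 1 = 0)
position 8: 000 → 0  (bit 0 = 0)
bits b7..b0 = 11110000 = 240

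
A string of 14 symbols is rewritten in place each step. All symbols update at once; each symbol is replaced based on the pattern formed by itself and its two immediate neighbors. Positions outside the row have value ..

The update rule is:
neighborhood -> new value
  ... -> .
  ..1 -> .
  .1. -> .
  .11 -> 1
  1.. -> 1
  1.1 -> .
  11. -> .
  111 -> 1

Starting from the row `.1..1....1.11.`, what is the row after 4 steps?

.....1..1.....

step 1: ..1..1.....1.1
step 2: ...1..1.......
step 3: ....1..1......
step 4: .....1..1.....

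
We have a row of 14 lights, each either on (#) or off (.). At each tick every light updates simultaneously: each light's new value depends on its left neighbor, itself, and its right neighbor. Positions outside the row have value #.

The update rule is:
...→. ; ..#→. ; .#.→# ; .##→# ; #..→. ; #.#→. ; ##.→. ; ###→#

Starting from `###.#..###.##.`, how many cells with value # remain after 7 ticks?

tick 1: ##..#..##..#..
tick 2: #...#..#...#..
tick 3: ....#..#...#..
tick 4: ....#..#...#..  (fixed point — unchanged through tick 7)
count of #: 3

3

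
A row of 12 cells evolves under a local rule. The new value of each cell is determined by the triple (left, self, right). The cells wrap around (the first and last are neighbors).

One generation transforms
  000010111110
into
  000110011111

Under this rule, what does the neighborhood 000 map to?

0

At position 0 the neighborhood is 000; the next row has 0 there.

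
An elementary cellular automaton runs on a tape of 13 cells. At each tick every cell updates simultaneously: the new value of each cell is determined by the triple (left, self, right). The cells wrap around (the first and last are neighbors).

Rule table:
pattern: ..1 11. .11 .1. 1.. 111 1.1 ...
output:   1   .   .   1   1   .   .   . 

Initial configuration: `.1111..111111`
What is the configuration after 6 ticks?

1...1..1...1.

tick 1: .....11......
tick 2: ....1..1.....
tick 3: ...111111....
tick 4: ..1......1...
tick 5: .111....111..
tick 6: 1...1..1...1.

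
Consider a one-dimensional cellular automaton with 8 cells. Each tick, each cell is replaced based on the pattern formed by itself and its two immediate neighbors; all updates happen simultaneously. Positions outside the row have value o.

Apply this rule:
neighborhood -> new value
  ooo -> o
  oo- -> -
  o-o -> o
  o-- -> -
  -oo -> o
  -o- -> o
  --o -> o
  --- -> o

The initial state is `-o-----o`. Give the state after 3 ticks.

-ooooooo

oo-ooooo
o-oooooo
-ooooooo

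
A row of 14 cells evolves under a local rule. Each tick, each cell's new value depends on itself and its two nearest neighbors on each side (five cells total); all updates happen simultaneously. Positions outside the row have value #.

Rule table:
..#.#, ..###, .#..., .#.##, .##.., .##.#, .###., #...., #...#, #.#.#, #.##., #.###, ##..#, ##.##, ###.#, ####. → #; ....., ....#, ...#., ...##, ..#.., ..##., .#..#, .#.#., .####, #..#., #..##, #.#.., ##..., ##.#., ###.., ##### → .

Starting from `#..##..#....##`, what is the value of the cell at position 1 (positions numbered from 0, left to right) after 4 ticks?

.#..##..##..#.
.....##..##.##
.#....##..###.
..##...##.####
position 1 holds .

.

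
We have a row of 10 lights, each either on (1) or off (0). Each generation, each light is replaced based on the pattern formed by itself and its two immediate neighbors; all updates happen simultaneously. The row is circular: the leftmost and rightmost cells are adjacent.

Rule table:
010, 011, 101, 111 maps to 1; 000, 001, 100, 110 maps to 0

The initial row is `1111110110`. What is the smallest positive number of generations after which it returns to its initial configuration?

1111101101
1111011011
1110110111
1101101111
1011011111
0110111111
1101111110
1011111101
0111111011
1111110110

10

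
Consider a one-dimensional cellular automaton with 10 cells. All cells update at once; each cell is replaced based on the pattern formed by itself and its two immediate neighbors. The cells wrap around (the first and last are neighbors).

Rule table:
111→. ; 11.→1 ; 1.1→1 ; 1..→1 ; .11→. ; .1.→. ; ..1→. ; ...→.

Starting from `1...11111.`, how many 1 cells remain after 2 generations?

.1......11
1.1......1
count of 1: 3

3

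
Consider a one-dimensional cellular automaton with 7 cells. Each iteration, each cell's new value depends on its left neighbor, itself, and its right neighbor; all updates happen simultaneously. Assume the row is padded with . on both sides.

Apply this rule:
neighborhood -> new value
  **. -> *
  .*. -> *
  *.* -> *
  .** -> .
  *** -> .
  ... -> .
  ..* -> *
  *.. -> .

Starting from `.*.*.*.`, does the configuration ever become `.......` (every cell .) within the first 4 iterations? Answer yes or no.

no

******.
.....*.
....**.
...*.*.
iteration 4 is ...*.*., still not uniform .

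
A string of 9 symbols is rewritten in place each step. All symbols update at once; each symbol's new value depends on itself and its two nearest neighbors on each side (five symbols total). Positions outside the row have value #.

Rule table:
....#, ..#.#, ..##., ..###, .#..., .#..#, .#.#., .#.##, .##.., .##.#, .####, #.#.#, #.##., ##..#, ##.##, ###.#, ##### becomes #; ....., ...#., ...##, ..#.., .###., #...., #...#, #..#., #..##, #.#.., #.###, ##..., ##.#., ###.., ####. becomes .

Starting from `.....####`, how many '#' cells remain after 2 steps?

...#.####
...##.###
count of #: 5

5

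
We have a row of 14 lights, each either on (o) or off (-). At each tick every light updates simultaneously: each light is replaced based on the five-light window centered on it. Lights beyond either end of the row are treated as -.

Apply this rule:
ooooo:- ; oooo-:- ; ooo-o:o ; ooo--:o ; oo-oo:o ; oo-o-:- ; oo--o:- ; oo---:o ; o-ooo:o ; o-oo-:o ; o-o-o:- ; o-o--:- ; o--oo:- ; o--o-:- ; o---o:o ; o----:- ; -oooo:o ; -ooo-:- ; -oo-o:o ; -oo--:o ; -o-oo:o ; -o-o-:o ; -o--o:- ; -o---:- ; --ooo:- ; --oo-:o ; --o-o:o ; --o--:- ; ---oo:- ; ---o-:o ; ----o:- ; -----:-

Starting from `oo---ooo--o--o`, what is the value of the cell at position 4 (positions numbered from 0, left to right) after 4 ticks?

oooo---o------
-o-oooo-------
ooooo-oo------
-o--ooooo-----
position 4 holds o

o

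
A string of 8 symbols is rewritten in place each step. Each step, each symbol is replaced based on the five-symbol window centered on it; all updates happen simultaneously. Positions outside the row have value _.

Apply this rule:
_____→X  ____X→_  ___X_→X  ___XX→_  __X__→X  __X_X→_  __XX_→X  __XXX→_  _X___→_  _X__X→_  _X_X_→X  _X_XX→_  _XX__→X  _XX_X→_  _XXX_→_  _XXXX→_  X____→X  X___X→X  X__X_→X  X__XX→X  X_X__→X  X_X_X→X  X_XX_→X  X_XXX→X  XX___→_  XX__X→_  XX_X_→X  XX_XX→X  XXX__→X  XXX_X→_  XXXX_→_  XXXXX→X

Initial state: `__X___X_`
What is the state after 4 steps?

X_X__XX_

_XX_XXX_
_X_XX_X_
X__X_XX_
X_X__XX_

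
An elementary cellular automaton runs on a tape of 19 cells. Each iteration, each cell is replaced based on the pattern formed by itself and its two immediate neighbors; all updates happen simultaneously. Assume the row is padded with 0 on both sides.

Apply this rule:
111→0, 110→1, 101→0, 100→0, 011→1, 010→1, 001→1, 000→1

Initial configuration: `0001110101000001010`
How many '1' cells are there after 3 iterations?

1111010101011111010
1001010101010001010
1011010101010111010
count of 1: 11

11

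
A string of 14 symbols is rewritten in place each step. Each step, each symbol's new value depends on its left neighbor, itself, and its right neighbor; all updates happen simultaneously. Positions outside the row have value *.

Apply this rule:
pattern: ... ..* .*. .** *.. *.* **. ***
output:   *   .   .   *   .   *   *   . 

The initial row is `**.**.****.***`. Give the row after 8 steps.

...**...*...**

step 1: .******..***..
step 2: **....*..*.*..
step 3: .*.**.....*...
step 4: *.***.***...*.
step 5: ***.***.*.*..*
step 6: ..***.**.*...*
step 7: ..*.*****..*.*
step 8: ...**...*...**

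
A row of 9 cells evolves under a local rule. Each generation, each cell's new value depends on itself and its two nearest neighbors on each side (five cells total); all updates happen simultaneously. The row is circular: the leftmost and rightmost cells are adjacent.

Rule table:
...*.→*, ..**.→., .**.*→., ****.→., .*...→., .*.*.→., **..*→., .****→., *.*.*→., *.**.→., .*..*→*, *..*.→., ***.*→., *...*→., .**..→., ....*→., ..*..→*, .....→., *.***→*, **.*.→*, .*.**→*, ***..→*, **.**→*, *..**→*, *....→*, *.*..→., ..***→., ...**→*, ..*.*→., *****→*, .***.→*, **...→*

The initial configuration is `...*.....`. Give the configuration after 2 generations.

..**.*...
.*..*..*.

.*..*..*.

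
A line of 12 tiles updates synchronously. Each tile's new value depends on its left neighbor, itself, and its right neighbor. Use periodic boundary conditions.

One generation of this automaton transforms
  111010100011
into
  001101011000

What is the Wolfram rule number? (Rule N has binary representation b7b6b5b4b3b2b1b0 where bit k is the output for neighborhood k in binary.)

113

position 0: 111 → 0  (bit 7 = 0)
position 2: 110 → 1  (bit 6 = 1)
position 3: 101 → 1  (bit 5 = 1)
position 7: 100 → 1  (bit 4 = 1)
position 10: 011 → 0  (bit 3 = 0)
position 4: 010 → 0  (bit 2 = 0)
position 9: 001 → 0  (bit 1 = 0)
position 8: 000 → 1  (bit 0 = 1)
bits b7..b0 = 01110001 = 113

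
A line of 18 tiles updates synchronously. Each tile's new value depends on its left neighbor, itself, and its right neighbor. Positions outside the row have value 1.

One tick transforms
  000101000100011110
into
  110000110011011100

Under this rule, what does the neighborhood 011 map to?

1

At position 13 the neighborhood is 011; the next row has 1 there.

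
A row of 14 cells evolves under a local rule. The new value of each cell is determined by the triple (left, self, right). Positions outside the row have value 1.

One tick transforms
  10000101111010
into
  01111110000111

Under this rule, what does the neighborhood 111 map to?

At position 8 the neighborhood is 111; the next row has 0 there.

0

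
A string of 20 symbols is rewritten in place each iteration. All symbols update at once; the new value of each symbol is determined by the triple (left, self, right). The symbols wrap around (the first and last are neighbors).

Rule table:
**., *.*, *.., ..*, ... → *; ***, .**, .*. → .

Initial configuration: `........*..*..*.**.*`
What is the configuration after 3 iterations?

iteration 1: ********.**.**.*.**.
iteration 2: .......**.**.**.*.**
iteration 3: *******.**.**.**.*.*

*******.**.**.**.*.*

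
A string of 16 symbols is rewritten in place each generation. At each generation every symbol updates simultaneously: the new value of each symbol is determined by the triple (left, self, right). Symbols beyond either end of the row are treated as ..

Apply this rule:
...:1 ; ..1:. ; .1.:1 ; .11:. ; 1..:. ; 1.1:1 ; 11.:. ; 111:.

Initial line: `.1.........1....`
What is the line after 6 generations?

111.......111...

.1.1111111.1.111
.11.......111...
....11111.....11
111.......111...
....11111.....11  (repeats generation 3; period 2)
generation 6: 111.......111...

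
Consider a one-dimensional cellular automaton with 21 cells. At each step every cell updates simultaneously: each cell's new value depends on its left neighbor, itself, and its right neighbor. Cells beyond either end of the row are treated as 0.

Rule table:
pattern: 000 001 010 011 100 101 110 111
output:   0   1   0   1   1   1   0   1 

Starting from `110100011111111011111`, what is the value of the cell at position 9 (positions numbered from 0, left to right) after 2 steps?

1

step 1: 101010111111110111110
step 2: 010101111111101111101
position 9 holds 1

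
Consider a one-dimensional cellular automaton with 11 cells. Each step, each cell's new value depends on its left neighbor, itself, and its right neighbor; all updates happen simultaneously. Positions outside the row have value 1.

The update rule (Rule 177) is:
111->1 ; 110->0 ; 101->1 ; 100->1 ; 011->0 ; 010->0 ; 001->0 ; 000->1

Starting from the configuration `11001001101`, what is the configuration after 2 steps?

10100100010
01010011001

01010011001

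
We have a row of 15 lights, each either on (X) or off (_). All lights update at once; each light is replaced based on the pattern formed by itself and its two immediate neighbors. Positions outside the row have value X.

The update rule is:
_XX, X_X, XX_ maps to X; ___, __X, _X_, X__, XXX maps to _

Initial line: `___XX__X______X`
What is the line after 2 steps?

___XX_________X

___XX_________X
___XX_________X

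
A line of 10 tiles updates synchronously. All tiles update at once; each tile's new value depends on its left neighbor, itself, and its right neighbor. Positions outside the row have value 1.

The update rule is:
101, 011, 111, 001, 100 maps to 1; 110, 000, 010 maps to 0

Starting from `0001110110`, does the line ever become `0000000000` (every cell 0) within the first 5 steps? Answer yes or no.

no

1011101101
0111011011
1110110111
1101101111
1011011111
step 5 is 1011011111, still not uniform 0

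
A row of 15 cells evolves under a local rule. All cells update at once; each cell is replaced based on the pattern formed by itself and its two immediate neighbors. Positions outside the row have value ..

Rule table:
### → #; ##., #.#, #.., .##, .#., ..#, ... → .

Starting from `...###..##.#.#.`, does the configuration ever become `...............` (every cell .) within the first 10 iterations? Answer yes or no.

yes

....#..........
...............
all cells are . at iteration 2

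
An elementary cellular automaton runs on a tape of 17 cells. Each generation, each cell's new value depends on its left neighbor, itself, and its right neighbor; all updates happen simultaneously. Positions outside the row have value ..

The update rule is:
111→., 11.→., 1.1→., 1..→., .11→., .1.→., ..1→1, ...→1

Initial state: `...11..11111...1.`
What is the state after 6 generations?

......11..11111..

111...1......11..
....11..11111...1
1111...1......11.
.....11..11111...
11111...1......11
......11..11111..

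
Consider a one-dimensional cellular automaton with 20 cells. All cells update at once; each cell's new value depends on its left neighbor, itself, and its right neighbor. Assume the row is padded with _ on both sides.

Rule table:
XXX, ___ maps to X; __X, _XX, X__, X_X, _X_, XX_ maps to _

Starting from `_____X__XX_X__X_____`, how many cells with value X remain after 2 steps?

14

XXXX____________XXXX
_XX__XXXXXXXXXX__XX_
count of X: 14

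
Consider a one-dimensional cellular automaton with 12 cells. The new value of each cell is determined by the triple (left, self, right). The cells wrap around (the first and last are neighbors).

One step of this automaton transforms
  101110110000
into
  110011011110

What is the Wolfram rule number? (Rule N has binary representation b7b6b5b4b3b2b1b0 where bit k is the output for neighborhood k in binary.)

position 3: 111 → 0  (bit 7 = 0)
position 4: 110 → 1  (bit 6 = 1)
position 1: 101 → 1  (bit 5 = 1)
position 8: 100 → 1  (bit 4 = 1)
position 2: 011 → 0  (bit 3 = 0)
position 0: 010 → 1  (bit 2 = 1)
position 11: 001 → 0  (bit 1 = 0)
position 9: 000 → 1  (bit 0 = 1)
bits b7..b0 = 01110101 = 117

117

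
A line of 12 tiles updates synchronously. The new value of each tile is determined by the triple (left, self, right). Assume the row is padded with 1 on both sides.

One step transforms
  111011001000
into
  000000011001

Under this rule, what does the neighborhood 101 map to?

0

At position 3 the neighborhood is 101; the next row has 0 there.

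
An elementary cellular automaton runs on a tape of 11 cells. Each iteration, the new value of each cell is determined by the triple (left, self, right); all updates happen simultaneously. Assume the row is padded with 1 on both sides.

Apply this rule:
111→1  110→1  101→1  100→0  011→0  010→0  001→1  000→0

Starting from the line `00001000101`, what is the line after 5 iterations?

10010101010

iteration 1: 00010001010
iteration 2: 00100010101
iteration 3: 01000101010
iteration 4: 10001010101
iteration 5: 10010101010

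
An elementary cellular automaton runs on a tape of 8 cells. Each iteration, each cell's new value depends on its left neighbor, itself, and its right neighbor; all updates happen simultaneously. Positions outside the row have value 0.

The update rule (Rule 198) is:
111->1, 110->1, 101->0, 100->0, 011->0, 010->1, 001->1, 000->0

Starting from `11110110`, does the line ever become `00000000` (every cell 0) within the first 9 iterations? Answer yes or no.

no

01110010
10110110
10010010
10110110  (repeats iteration 2; period 2)
iteration 9: 10010010
iteration 9 is 10010010, still not uniform 0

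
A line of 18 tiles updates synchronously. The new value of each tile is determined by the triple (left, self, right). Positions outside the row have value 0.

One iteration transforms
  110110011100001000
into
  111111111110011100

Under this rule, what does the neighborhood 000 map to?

0

At position 11 the neighborhood is 000; the next row has 0 there.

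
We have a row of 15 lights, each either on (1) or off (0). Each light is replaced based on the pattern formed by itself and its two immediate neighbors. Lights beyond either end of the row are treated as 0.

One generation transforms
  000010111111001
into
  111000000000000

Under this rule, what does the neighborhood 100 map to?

At position 12 the neighborhood is 100; the next row has 0 there.

0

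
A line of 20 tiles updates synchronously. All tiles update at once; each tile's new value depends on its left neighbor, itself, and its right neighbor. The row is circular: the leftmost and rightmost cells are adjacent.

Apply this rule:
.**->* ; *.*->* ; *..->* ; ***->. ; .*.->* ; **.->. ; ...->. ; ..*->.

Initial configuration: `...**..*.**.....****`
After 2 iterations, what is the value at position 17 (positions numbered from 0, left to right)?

*..*.*.***.*....*...
**.*****..***...**..
position 17 holds *

*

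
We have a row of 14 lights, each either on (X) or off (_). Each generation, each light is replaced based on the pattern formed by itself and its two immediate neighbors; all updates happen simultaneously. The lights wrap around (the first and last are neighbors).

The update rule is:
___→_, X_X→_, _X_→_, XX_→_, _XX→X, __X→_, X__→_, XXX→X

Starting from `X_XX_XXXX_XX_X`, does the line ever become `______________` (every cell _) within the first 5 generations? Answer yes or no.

yes

__X__XXX__X__X
_____XX_______
_____X________
______________
all cells are _ at generation 4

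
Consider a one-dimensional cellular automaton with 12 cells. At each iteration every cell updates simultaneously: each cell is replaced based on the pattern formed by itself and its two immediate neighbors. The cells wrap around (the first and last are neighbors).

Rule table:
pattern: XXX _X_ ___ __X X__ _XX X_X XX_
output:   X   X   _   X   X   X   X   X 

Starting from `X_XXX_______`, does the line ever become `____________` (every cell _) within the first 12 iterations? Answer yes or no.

no

XXXXXX_____X
XXXXXXX___XX
XXXXXXXX_XXX
XXXXXXXXXXXX
XXXXXXXXXXXX  (fixed point — unchanged through iteration 12)
iteration 12 is XXXXXXXXXXXX, still not uniform _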